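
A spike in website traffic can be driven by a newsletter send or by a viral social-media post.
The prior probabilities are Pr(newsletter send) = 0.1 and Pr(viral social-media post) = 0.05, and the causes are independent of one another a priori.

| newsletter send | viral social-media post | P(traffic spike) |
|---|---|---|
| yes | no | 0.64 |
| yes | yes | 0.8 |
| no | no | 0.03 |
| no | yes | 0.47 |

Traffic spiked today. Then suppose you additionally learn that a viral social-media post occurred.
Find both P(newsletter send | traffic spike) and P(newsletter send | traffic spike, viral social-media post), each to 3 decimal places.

P(traffic spike) = 0.03*0.9*0.95 + 0.47*0.9*0.05 + 0.64*0.1*0.95 + 0.8*0.1*0.05 = 0.025650 + 0.021150 + 0.060800 + 0.004000 = 0.111600
Of this, 0.064800 comes from 0.060800 + 0.004000 (the newsletter send=true cases).
Hence the posterior is 0.064800/0.111600 ≈ 0.581.

Now condition on the additional information:
P(traffic spike | viral social-media post) = 0.47*0.9 + 0.8*0.1 = 0.423000 + 0.080000 = 0.503000
Of this, 0.080000 comes from 0.8*0.1 (the newsletter send=true cases).
Hence the posterior is 0.080000/0.503000 ≈ 0.159.

P(newsletter send | traffic spike) ≈ 0.581; P(newsletter send | traffic spike, viral social-media post) ≈ 0.159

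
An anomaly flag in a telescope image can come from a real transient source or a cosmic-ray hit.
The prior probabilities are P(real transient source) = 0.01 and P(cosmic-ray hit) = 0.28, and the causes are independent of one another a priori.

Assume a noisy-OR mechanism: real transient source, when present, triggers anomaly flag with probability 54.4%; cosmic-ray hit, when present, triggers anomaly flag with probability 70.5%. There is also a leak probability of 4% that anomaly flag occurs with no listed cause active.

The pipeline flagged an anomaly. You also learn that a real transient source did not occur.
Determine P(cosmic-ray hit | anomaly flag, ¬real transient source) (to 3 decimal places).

P(cosmic-ray hit | anomaly flag, ¬real transient source) ≈ 0.875

Under noisy-OR, P(anomaly flag | causes) = 1 − (1−0.04)·∏(1−qᵢ) over the active causes.
Numerator (weight on configurations with cosmic-ray hit): 0.7168·0.28 = 0.200704
Denominator P(anomaly flag | ¬real transient source): 0.04·0.72 + 0.7168·0.28 = 0.229504
P(cosmic-ray hit | anomaly flag, ¬real transient source) = 0.200704/0.229504 ≈ 0.875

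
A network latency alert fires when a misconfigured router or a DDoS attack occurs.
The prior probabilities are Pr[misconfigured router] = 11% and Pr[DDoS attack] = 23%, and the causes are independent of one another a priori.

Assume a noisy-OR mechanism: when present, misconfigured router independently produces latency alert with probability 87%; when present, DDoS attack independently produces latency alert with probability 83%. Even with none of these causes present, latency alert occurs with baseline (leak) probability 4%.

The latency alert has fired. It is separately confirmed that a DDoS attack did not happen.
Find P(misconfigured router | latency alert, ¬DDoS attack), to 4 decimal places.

Under noisy-OR, P(latency alert | causes) = 1 − (1−0.04)·∏(1−qᵢ) over the active causes.
Weight on misconfigured router=true, given the evidence: 0.8752*0.11 = 0.096272
Normalizer over all consistent configurations: 0.04*0.89 + 0.8752*0.11 = 0.131872
P(misconfigured router | latency alert, ¬DDoS attack) = 0.096272/0.131872 ≈ 0.7300

P(misconfigured router | latency alert, ¬DDoS attack) ≈ 0.7300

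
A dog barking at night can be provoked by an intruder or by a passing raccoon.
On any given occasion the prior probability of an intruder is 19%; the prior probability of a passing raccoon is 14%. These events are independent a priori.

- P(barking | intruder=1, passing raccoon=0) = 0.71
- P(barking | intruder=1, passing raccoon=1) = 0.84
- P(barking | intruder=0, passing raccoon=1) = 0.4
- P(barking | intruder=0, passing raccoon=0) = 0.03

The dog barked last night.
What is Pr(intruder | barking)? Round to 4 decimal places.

Pr(intruder | barking) ≈ 0.6762

Sum P(barking|·) weighted by the priors over the 4 (intruder, passing raccoon) configurations:
  P(barking) = 0.03·0.81·0.86 + 0.4·0.81·0.14 + 0.71·0.19·0.86 + 0.84·0.19·0.14
        = 0.020898 + 0.045360 + 0.116014 + 0.022344 = 0.204616
Configurations with intruder contribute 0.138358, so
  P(intruder | barking) = 0.138358 / 0.204616 ≈ 0.6762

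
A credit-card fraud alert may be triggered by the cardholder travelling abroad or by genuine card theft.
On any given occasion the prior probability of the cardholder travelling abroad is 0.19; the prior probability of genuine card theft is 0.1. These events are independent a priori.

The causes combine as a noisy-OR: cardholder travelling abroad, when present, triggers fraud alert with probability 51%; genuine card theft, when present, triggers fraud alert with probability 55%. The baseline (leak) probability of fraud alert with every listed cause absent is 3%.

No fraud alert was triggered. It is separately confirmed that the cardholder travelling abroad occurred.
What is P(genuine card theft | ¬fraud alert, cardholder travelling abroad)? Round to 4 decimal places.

P(genuine card theft | ¬fraud alert, cardholder travelling abroad) ≈ 0.0476

Under noisy-OR, P(fraud alert | causes) = 1 − (1−0.03)·∏(1−qᵢ) over the active causes.
Sum P(¬fraud alert|·) weighted by the priors over both values of genuine card theft:
  P(¬fraud alert | cardholder travelling abroad) = 0.4753·0.9 + 0.213885·0.1
        = 0.427770 + 0.021389 = 0.449159
The terms with genuine card theft present sum to 0.021389, so
  P(genuine card theft | ¬fraud alert, cardholder travelling abroad) = 0.021389 / 0.449159 ≈ 0.0476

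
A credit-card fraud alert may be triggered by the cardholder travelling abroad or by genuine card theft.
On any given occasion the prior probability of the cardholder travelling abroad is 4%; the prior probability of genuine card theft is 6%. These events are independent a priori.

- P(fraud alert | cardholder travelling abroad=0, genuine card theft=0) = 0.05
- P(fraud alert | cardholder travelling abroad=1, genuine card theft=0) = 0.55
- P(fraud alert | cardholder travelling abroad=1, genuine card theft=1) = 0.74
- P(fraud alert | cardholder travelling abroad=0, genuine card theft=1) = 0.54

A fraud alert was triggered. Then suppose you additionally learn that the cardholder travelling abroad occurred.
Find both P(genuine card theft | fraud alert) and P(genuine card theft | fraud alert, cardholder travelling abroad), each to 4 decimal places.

P(genuine card theft | fraud alert) ≈ 0.3332; P(genuine card theft | fraud alert, cardholder travelling abroad) ≈ 0.0791

P(fraud alert) = 0.05×0.96×0.94 + 0.54×0.96×0.06 + 0.55×0.04×0.94 + 0.74×0.04×0.06 = 0.045120 + 0.031104 + 0.020680 + 0.001776 = 0.098680
Of this, 0.032880 comes from 0.031104 + 0.001776 (the genuine card theft=true cases).
P(genuine card theft | fraud alert) = 0.032880 / 0.098680 ≈ 0.3332

With the extra evidence:
P(fraud alert | cardholder travelling abroad) = 0.55·0.94 + 0.74·0.06 = 0.517000 + 0.044400 = 0.561400
Restricting to configurations with genuine card theft present: 0.74·0.06 = 0.044400.
So P(genuine card theft | fraud alert, cardholder travelling abroad) = 0.044400/0.561400 ≈ 0.0791.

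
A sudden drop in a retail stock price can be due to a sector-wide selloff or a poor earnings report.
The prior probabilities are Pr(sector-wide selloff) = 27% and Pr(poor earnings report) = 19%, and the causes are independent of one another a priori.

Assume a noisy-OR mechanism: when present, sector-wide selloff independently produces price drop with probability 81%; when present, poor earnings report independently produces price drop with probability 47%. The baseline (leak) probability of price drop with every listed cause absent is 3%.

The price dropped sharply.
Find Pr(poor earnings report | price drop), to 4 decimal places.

Pr(poor earnings report | price drop) ≈ 0.3669

Under noisy-OR, P(price drop | causes) = 1 − (1−0.03)·∏(1−qᵢ) over the active causes.
Numerator (weight on configurations with poor earnings report): 0.067394 + 0.046289 = 0.113683
Denominator P(price drop): 0.03×0.73×0.81 + 0.4859×0.73×0.19 + 0.8157×0.27×0.81 + 0.902321×0.27×0.19 = 0.309816
Posterior = 0.113683 / 0.309816 ≈ 0.3669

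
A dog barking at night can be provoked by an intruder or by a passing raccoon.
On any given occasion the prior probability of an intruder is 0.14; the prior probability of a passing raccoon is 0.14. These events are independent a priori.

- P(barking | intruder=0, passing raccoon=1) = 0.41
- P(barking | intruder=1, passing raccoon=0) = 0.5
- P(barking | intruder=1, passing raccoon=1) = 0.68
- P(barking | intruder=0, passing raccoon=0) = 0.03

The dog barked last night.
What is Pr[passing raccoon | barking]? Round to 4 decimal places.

Numerator (weight on configurations with passing raccoon): 0.049364 + 0.013328 = 0.062692
Normalizer over all consistent configurations: 0.03*0.86*0.86 + 0.41*0.86*0.14 + 0.5*0.14*0.86 + 0.68*0.14*0.14 = 0.145080
Posterior = 0.062692 / 0.145080 ≈ 0.4321

Pr[passing raccoon | barking] ≈ 0.4321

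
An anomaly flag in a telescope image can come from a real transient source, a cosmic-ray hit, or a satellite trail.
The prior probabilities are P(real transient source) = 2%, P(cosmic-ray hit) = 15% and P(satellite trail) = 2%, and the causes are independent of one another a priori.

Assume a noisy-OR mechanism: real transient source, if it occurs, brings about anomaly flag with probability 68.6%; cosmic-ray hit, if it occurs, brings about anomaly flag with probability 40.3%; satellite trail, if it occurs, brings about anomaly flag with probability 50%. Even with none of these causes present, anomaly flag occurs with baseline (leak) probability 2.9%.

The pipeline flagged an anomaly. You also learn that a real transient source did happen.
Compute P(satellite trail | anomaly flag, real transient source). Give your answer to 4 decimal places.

P(satellite trail | anomaly flag, real transient source) ≈ 0.0239

Under noisy-OR, P(anomaly flag | causes) = 1 − (1−0.029)·∏(1−qᵢ) over the active causes.
P(anomaly flag | real transient source) = 0.695106·0.85·0.98 + 0.847553·0.85·0.02 + 0.817978·0.15·0.98 + 0.908989·0.15·0.02 = 0.579023 + 0.014408 + 0.120243 + 0.002727 = 0.716401
Restricting to configurations with satellite trail present: 0.014408 + 0.002727 = 0.017135.
P(satellite trail | anomaly flag, real transient source) = 0.017135 / 0.716401 ≈ 0.0239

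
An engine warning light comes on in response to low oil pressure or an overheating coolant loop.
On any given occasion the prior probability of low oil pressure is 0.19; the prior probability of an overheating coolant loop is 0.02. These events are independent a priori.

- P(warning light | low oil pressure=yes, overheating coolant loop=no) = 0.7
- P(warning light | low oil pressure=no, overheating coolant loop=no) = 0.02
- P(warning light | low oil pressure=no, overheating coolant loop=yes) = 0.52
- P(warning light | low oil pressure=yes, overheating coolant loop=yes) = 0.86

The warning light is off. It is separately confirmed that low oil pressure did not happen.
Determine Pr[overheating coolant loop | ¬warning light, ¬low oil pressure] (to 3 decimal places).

Pr[overheating coolant loop | ¬warning light, ¬low oil pressure] ≈ 0.010

For the numerator, keep only overheating coolant loop=true terms: 0.48*0.02 = 0.009600
The normalizing constant is 0.98*0.98 + 0.48*0.02 = 0.970000
Posterior = 0.009600 / 0.970000 ≈ 0.010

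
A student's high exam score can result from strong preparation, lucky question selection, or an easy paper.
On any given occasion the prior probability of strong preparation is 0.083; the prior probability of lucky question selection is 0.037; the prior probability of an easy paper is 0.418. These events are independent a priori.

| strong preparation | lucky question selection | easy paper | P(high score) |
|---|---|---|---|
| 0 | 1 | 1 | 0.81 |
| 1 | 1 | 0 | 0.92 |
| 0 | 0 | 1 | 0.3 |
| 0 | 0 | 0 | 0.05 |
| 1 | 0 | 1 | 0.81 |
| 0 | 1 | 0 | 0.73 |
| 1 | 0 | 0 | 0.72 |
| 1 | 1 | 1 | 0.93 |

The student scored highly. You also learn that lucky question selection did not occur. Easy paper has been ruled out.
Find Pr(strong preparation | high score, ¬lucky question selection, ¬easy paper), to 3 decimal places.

Numerator (weight on configurations with strong preparation): 0.72*0.083 = 0.059760
Normalizer over all consistent configurations: 0.05*0.917 + 0.72*0.083 = 0.105610
Posterior = 0.059760 / 0.105610 ≈ 0.566

Pr(strong preparation | high score, ¬lucky question selection, ¬easy paper) ≈ 0.566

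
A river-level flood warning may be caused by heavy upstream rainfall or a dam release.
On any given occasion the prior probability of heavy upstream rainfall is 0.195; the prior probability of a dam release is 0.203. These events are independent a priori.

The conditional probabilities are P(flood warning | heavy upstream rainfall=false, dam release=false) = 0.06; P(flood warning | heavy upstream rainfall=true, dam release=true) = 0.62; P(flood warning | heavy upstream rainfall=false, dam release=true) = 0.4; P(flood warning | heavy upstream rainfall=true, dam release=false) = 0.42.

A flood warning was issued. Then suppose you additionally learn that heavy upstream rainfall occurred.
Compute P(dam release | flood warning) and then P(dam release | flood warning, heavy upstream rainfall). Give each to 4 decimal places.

Numerator (weight on configurations with dam release): 0.065366 + 0.024543 = 0.089909
Denominator P(flood warning): 0.06*0.805*0.797 + 0.4*0.805*0.203 + 0.42*0.195*0.797 + 0.62*0.195*0.203 = 0.193678
Posterior = 0.089909 / 0.193678 ≈ 0.4642

With the extra evidence:
P(flood warning | heavy upstream rainfall) = 0.42*0.797 + 0.62*0.203 = 0.334740 + 0.125860 = 0.460600
Restricting to configurations with dam release present: 0.62*0.203 = 0.125860.
So P(dam release | flood warning, heavy upstream rainfall) = 0.125860/0.460600 ≈ 0.2733.
Conditioning on heavy upstream rainfall lowers the posterior on dam release: the classic explaining-away effect in a common-effect structure.

P(dam release | flood warning) ≈ 0.4642; P(dam release | flood warning, heavy upstream rainfall) ≈ 0.2733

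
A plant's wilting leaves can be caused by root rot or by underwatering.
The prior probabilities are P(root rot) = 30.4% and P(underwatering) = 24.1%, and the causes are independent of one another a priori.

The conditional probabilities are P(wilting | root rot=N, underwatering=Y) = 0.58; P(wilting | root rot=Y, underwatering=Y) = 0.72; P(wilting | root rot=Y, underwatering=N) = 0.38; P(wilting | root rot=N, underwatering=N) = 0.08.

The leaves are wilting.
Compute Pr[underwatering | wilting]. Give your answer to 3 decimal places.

By total probability over the 4 (root rot, underwatering) configurations:
  P(wilting) = 0.08*0.696*0.759 + 0.58*0.696*0.241 + 0.38*0.304*0.759 + 0.72*0.304*0.241
        = 0.042261 + 0.097287 + 0.087680 + 0.052750 = 0.279978
The terms with underwatering present sum to 0.150037, so
  P(underwatering | wilting) = 0.150037 / 0.279978 ≈ 0.536

Pr[underwatering | wilting] ≈ 0.536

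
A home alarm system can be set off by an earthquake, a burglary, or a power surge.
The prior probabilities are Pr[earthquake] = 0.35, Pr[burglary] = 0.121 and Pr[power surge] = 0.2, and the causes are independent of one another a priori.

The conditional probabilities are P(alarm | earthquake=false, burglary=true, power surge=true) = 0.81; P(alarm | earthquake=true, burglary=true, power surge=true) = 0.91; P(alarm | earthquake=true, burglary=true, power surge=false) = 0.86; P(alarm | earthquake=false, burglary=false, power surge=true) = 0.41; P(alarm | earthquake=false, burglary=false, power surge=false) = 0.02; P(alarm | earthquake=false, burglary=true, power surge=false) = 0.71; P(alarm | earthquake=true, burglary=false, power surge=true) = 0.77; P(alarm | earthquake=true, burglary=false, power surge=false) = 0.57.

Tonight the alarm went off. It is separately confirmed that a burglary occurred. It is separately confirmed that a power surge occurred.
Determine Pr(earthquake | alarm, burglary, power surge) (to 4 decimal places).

Pr(earthquake | alarm, burglary, power surge) ≈ 0.3769

P(alarm | burglary, power surge) = 0.81·0.65 + 0.91·0.35 = 0.526500 + 0.318500 = 0.845000
Of this, 0.318500 comes from 0.91·0.35 (the earthquake=true cases).
Hence the posterior is 0.318500/0.845000 ≈ 0.3769.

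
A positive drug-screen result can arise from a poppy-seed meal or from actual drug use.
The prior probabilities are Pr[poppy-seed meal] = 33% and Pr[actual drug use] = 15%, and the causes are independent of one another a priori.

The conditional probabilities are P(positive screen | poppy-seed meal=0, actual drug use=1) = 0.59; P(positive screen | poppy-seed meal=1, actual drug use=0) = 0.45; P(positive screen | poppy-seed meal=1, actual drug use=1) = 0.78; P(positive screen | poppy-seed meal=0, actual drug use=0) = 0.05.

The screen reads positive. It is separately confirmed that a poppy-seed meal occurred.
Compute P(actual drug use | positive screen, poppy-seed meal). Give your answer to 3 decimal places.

P(actual drug use | positive screen, poppy-seed meal) ≈ 0.234

Sum P(positive screen|·) weighted by the priors over both values of actual drug use:
  P(positive screen | poppy-seed meal) = 0.45·0.85 + 0.78·0.15
        = 0.382500 + 0.117000 = 0.499500
Configurations with actual drug use contribute 0.117000, so
  P(actual drug use | positive screen, poppy-seed meal) = 0.117000 / 0.499500 ≈ 0.234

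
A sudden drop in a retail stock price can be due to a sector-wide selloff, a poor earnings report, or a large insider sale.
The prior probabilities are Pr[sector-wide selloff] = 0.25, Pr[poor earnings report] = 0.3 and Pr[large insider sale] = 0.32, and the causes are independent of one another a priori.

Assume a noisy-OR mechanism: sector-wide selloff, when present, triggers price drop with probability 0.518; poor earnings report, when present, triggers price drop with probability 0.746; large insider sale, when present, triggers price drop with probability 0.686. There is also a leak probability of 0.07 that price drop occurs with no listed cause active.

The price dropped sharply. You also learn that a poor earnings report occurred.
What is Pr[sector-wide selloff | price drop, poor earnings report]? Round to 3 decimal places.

Pr[sector-wide selloff | price drop, poor earnings report] ≈ 0.271

Under noisy-OR, P(price drop | causes) = 1 − (1−0.07)·∏(1−qᵢ) over the active causes.
By total probability over the 4 (sector-wide selloff, large insider sale) configurations:
  P(price drop | poor earnings report) = 0.76378·0.75·0.68 + 0.925827·0.75·0.32 + 0.886142·0.25·0.68 + 0.964249·0.25·0.32
        = 0.389528 + 0.222198 + 0.150644 + 0.077140 = 0.839510
Configurations with sector-wide selloff contribute 0.227784, so
  P(sector-wide selloff | price drop, poor earnings report) = 0.227784 / 0.839510 ≈ 0.271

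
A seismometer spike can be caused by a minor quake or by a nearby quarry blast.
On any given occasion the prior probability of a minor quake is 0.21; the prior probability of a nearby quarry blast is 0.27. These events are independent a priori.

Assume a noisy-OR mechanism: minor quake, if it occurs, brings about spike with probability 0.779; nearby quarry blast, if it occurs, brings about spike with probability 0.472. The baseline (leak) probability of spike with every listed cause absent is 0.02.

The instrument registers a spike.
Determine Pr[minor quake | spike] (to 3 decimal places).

Under noisy-OR, P(spike | causes) = 1 − (1−0.02)·∏(1−qᵢ) over the active causes.
Weight on minor quake=true, given the evidence: 0.120098 + 0.050216 = 0.170314
Normalizer over all consistent configurations: 0.02·0.79·0.73 + 0.48256·0.79·0.27 + 0.78342·0.21·0.73 + 0.885646·0.21·0.27 = 0.284778
P(minor quake | spike) = 0.170314/0.284778 ≈ 0.598

Pr[minor quake | spike] ≈ 0.598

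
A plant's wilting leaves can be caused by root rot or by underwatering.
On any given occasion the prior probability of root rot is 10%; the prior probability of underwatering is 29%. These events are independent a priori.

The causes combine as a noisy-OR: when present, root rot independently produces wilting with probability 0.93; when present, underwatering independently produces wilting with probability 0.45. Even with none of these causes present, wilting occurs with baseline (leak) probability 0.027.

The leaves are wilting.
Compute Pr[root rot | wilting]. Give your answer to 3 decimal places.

Pr[root rot | wilting] ≈ 0.404

Under noisy-OR, P(wilting | causes) = 1 − (1−0.027)·∏(1−qᵢ) over the active causes.
P(wilting) = 0.027*0.9*0.71 + 0.46485*0.9*0.29 + 0.93189*0.1*0.71 + 0.962539*0.1*0.29 = 0.017253 + 0.121326 + 0.066164 + 0.027914 = 0.232657
The root rot-present share is 0.066164 + 0.027914 = 0.094078.
So P(root rot | wilting) = 0.094078/0.232657 ≈ 0.404.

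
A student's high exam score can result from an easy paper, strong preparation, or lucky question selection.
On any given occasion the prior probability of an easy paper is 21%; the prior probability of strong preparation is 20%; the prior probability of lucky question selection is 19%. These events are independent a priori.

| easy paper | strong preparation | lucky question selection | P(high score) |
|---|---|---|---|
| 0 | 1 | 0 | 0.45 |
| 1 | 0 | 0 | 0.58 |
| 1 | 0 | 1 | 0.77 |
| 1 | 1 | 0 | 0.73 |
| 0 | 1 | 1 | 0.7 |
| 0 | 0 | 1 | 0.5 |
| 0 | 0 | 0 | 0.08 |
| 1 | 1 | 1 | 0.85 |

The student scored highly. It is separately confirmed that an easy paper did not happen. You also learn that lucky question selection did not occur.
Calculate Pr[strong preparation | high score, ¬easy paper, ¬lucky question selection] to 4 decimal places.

Enumerate both values of strong preparation and weight by the priors:
  P(high score | ¬easy paper, ¬lucky question selection) = 0.08×0.8 + 0.45×0.2
        = 0.064000 + 0.090000 = 0.154000
Configurations with strong preparation contribute 0.090000, so
  P(strong preparation | high score, ¬easy paper, ¬lucky question selection) = 0.090000 / 0.154000 ≈ 0.5844

Pr[strong preparation | high score, ¬easy paper, ¬lucky question selection] ≈ 0.5844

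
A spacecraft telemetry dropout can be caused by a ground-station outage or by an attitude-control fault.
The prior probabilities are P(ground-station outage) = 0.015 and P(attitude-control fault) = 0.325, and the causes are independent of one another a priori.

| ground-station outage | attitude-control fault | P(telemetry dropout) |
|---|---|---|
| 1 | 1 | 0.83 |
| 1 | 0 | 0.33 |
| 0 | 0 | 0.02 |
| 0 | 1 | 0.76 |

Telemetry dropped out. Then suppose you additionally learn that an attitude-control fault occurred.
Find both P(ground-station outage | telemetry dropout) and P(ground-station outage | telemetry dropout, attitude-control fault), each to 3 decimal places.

By total probability over the 4 (ground-station outage, attitude-control fault) configurations:
  P(telemetry dropout) = 0.02×0.985×0.675 + 0.76×0.985×0.325 + 0.33×0.015×0.675 + 0.83×0.015×0.325
        = 0.013298 + 0.243295 + 0.003341 + 0.004046 = 0.263980
Keeping only the ground-station outage-present terms gives 0.007387, so
  P(ground-station outage | telemetry dropout) = 0.007387 / 0.263980 ≈ 0.028

Now condition on the additional information:
P(telemetry dropout | attitude-control fault) = 0.76·0.985 + 0.83·0.015 = 0.748600 + 0.012450 = 0.761050
The ground-station outage-present share is 0.83·0.015 = 0.012450.
So P(ground-station outage | telemetry dropout, attitude-control fault) = 0.012450/0.761050 ≈ 0.016.
The drop from 0.028 to 0.016 is the explaining-away (discounting) effect.

P(ground-station outage | telemetry dropout) ≈ 0.028; P(ground-station outage | telemetry dropout, attitude-control fault) ≈ 0.016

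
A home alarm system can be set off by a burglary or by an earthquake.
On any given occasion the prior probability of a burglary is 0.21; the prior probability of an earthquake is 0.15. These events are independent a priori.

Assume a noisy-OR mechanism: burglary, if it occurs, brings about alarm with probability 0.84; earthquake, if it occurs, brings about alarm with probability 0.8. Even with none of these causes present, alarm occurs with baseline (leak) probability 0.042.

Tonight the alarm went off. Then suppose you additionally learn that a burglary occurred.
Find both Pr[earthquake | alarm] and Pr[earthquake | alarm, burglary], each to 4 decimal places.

Pr[earthquake | alarm] ≈ 0.4133; Pr[earthquake | alarm, burglary] ≈ 0.1681

Under noisy-OR, P(alarm | causes) = 1 − (1−0.042)·∏(1−qᵢ) over the active causes.
Enumerate the 4 (burglary, earthquake) configurations and weight by the priors:
  P(alarm) = 0.042*0.79*0.85 + 0.8084*0.79*0.15 + 0.84672*0.21*0.85 + 0.969344*0.21*0.15
        = 0.028203 + 0.095795 + 0.151140 + 0.030534 = 0.305672
The terms with earthquake present sum to 0.126329, so
  P(earthquake | alarm) = 0.126329 / 0.305672 ≈ 0.4133

Now condition on the additional information:
Weight on earthquake=true, given the evidence: 0.969344·0.15 = 0.145402
Normalizer over all consistent configurations: 0.84672·0.85 + 0.969344·0.15 = 0.865114
Posterior = 0.145402 / 0.865114 ≈ 0.1681
Conditioning on burglary lowers the posterior on earthquake: the classic explaining-away effect in a common-effect structure.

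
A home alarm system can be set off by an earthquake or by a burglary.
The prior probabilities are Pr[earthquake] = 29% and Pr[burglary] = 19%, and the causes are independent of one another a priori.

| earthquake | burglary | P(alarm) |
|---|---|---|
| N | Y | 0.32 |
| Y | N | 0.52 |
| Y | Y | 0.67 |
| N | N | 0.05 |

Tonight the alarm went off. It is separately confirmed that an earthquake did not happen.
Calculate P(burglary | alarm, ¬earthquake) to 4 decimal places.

P(burglary | alarm, ¬earthquake) ≈ 0.6002

P(alarm | ¬earthquake) = 0.05*0.81 + 0.32*0.19 = 0.040500 + 0.060800 = 0.101300
Of this, 0.060800 comes from 0.32*0.19 (the burglary=true cases).
P(burglary | alarm, ¬earthquake) = 0.060800 / 0.101300 ≈ 0.6002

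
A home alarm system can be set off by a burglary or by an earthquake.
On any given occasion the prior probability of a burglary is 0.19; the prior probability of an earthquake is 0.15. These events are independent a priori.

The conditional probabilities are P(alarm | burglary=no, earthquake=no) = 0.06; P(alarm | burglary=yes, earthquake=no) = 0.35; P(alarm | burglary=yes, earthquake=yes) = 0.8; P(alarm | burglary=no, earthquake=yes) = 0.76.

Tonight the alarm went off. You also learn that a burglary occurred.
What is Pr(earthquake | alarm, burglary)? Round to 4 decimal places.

Pr(earthquake | alarm, burglary) ≈ 0.2874

For the numerator, keep only earthquake=true terms: 0.8*0.15 = 0.120000
Normalizer over all consistent configurations: 0.35*0.85 + 0.8*0.15 = 0.417500
Posterior = 0.120000 / 0.417500 ≈ 0.2874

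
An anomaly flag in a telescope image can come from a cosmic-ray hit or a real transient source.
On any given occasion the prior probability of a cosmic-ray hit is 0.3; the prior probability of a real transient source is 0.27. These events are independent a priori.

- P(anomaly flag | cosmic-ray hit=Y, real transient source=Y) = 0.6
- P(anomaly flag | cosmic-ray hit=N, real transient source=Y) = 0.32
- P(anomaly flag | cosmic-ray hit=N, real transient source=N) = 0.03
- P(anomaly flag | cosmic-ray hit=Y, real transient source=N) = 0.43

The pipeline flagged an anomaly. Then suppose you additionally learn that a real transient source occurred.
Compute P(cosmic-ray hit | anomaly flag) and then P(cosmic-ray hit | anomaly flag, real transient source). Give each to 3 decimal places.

P(anomaly flag) = 0.03*0.7*0.73 + 0.32*0.7*0.27 + 0.43*0.3*0.73 + 0.6*0.3*0.27 = 0.015330 + 0.060480 + 0.094170 + 0.048600 = 0.218580
The cosmic-ray hit-present share is 0.094170 + 0.048600 = 0.142770.
Hence the posterior is 0.142770/0.218580 ≈ 0.653.

Now also conditioning on real transient source=true:
Weight on cosmic-ray hit=true, given the evidence: 0.6·0.3 = 0.180000
Normalizer over all consistent configurations: 0.32·0.7 + 0.6·0.3 = 0.404000
P(cosmic-ray hit | anomaly flag, real transient source) = 0.180000/0.404000 ≈ 0.446
Conditioning on real transient source lowers the posterior on cosmic-ray hit: the classic explaining-away effect in a common-effect structure.

P(cosmic-ray hit | anomaly flag) ≈ 0.653; P(cosmic-ray hit | anomaly flag, real transient source) ≈ 0.446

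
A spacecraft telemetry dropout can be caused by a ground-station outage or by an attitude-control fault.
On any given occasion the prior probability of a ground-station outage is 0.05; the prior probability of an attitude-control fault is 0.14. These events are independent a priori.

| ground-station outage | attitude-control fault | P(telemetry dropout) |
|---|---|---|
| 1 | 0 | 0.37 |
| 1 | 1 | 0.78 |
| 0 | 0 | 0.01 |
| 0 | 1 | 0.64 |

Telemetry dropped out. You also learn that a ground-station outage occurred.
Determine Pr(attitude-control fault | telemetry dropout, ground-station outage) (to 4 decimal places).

Pr(attitude-control fault | telemetry dropout, ground-station outage) ≈ 0.2555

Weight on attitude-control fault=true, given the evidence: 0.78×0.14 = 0.109200
Normalizer over all consistent configurations: 0.37×0.86 + 0.78×0.14 = 0.427400
P(attitude-control fault | telemetry dropout, ground-station outage) = 0.109200/0.427400 ≈ 0.2555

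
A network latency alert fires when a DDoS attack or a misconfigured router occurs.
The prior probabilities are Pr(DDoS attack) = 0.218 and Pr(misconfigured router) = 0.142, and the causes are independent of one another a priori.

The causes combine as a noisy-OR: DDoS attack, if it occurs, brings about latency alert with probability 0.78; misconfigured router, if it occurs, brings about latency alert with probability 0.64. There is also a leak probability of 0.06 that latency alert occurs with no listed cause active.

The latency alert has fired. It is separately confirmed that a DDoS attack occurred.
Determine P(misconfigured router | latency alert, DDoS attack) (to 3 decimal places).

P(misconfigured router | latency alert, DDoS attack) ≈ 0.162

Under noisy-OR, P(latency alert | causes) = 1 − (1−0.06)·∏(1−qᵢ) over the active causes.
P(latency alert | DDoS attack) = 0.7932×0.858 + 0.925552×0.142 = 0.680566 + 0.131428 = 0.811994
The misconfigured router-present share is 0.925552×0.142 = 0.131428.
P(misconfigured router | latency alert, DDoS attack) = 0.131428 / 0.811994 ≈ 0.162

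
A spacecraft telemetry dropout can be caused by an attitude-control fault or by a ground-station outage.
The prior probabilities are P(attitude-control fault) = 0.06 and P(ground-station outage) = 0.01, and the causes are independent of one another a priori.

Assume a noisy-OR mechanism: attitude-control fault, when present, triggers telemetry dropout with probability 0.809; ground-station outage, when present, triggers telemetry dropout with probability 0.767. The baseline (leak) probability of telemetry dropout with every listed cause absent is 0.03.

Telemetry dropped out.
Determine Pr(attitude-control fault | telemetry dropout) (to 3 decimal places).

Pr(attitude-control fault | telemetry dropout) ≈ 0.582

Under noisy-OR, P(telemetry dropout | causes) = 1 − (1−0.03)·∏(1−qᵢ) over the active causes.
For the numerator, keep only attitude-control fault=true terms: 0.048395 + 0.000574 = 0.048969
The normalizing constant is 0.03*0.94*0.99 + 0.77399*0.94*0.01 + 0.81473*0.06*0.99 + 0.956832*0.06*0.01 = 0.084163
P(attitude-control fault | telemetry dropout) = 0.048969/0.084163 ≈ 0.582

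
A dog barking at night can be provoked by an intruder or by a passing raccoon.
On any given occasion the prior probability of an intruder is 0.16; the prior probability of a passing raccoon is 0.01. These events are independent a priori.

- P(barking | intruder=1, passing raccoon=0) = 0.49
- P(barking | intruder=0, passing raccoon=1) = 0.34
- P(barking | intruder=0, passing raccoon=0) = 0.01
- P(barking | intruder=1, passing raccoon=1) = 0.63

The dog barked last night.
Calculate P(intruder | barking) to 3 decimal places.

P(intruder | barking) ≈ 0.876

P(barking) = 0.01×0.84×0.99 + 0.34×0.84×0.01 + 0.49×0.16×0.99 + 0.63×0.16×0.01 = 0.008316 + 0.002856 + 0.077616 + 0.001008 = 0.089796
Of this, 0.078624 comes from 0.077616 + 0.001008 (the intruder=true cases).
So P(intruder | barking) = 0.078624/0.089796 ≈ 0.876.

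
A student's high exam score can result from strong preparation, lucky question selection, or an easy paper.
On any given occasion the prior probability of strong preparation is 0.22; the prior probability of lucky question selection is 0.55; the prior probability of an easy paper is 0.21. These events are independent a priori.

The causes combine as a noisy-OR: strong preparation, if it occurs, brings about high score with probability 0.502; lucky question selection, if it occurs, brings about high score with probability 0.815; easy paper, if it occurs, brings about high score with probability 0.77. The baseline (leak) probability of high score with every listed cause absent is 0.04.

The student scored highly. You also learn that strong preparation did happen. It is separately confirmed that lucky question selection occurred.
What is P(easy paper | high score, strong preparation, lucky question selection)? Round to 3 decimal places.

P(easy paper | high score, strong preparation, lucky question selection) ≈ 0.222

Under noisy-OR, P(high score | causes) = 1 − (1−0.04)·∏(1−qᵢ) over the active causes.
P(high score | strong preparation, lucky question selection) = 0.911555×0.79 + 0.979658×0.21 = 0.720128 + 0.205728 = 0.925856
The easy paper-present share is 0.979658×0.21 = 0.205728.
P(easy paper | high score, strong preparation, lucky question selection) = 0.205728 / 0.925856 ≈ 0.222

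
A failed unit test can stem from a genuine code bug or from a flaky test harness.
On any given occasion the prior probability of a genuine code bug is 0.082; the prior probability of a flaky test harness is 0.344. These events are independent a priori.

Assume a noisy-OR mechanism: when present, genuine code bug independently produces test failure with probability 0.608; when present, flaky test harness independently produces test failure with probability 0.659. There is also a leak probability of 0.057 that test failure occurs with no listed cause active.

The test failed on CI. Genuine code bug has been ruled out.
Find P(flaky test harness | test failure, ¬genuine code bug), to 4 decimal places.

P(flaky test harness | test failure, ¬genuine code bug) ≈ 0.8619

Under noisy-OR, P(test failure | causes) = 1 − (1−0.057)·∏(1−qᵢ) over the active causes.
Weight on flaky test harness=true, given the evidence: 0.678437×0.344 = 0.233382
The normalizing constant is 0.057×0.656 + 0.678437×0.344 = 0.270774
P(flaky test harness | test failure, ¬genuine code bug) = 0.233382/0.270774 ≈ 0.8619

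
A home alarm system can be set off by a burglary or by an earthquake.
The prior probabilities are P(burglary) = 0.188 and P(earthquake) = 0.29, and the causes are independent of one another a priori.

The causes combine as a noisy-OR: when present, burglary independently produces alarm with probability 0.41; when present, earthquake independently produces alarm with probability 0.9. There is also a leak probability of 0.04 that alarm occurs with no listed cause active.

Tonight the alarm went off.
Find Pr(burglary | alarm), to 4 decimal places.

Under noisy-OR, P(alarm | causes) = 1 − (1−0.04)·∏(1−qᵢ) over the active causes.
Sum P(alarm|·) weighted by the priors over the 4 (burglary, earthquake) configurations:
  P(alarm) = 0.04*0.812*0.71 + 0.904*0.812*0.29 + 0.4336*0.188*0.71 + 0.94336*0.188*0.29
        = 0.023061 + 0.212874 + 0.057877 + 0.051432 = 0.345244
Keeping only the burglary-present terms gives 0.109309, so
  P(burglary | alarm) = 0.109309 / 0.345244 ≈ 0.3166

Pr(burglary | alarm) ≈ 0.3166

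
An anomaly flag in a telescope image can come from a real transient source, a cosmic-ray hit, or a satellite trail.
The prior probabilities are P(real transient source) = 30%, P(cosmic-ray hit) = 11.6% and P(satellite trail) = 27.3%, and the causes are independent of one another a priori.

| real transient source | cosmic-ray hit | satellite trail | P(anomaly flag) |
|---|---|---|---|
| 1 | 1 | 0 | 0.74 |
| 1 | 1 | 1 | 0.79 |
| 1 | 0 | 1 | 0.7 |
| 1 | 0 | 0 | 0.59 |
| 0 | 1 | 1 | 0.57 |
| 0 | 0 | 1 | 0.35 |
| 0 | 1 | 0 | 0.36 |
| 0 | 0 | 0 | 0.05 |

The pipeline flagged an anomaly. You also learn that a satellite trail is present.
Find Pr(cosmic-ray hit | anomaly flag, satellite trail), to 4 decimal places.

Weight on cosmic-ray hit=true, given the evidence: 0.046284 + 0.027492 = 0.073776
Normalizer over all consistent configurations: 0.35×0.7×0.884 + 0.57×0.7×0.116 + 0.7×0.3×0.884 + 0.79×0.3×0.116 = 0.475996
P(cosmic-ray hit | anomaly flag, satellite trail) = 0.073776/0.475996 ≈ 0.1550

Pr(cosmic-ray hit | anomaly flag, satellite trail) ≈ 0.1550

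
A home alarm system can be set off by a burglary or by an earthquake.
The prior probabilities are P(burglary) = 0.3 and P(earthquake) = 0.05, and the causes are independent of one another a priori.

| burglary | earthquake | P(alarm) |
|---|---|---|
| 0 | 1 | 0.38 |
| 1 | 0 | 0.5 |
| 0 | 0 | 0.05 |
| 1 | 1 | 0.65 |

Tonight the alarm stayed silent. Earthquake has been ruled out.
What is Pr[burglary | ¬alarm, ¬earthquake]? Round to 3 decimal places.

Numerator (weight on configurations with burglary): 0.5*0.3 = 0.150000
Normalizer over all consistent configurations: 0.95*0.7 + 0.5*0.3 = 0.815000
P(burglary | ¬alarm, ¬earthquake) = 0.150000/0.815000 ≈ 0.184

Pr[burglary | ¬alarm, ¬earthquake] ≈ 0.184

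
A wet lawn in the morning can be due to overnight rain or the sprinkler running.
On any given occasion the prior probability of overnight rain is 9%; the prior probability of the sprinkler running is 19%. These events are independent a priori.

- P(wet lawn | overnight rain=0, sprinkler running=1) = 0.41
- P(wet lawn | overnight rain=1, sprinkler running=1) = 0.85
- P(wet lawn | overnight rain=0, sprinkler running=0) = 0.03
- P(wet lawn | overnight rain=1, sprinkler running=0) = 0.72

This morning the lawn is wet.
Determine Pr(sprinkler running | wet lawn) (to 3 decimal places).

P(wet lawn) = 0.03×0.91×0.81 + 0.41×0.91×0.19 + 0.72×0.09×0.81 + 0.85×0.09×0.19 = 0.022113 + 0.070889 + 0.052488 + 0.014535 = 0.160025
Restricting to configurations with sprinkler running present: 0.070889 + 0.014535 = 0.085424.
P(sprinkler running | wet lawn) = 0.085424 / 0.160025 ≈ 0.534

Pr(sprinkler running | wet lawn) ≈ 0.534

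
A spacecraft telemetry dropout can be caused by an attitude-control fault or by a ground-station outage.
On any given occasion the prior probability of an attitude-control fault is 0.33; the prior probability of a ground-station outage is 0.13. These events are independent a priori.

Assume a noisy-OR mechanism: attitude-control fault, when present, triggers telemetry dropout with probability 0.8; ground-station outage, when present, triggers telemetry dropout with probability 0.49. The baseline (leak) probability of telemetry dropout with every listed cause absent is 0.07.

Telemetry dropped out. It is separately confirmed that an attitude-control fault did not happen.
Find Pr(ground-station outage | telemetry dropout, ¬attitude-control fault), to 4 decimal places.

Pr(ground-station outage | telemetry dropout, ¬attitude-control fault) ≈ 0.5288

Under noisy-OR, P(telemetry dropout | causes) = 1 − (1−0.07)·∏(1−qᵢ) over the active causes.
Sum P(telemetry dropout|·) weighted by the priors over both values of ground-station outage:
  P(telemetry dropout | ¬attitude-control fault) = 0.07×0.87 + 0.5257×0.13
        = 0.060900 + 0.068341 = 0.129241
The terms with ground-station outage present sum to 0.068341, so
  P(ground-station outage | telemetry dropout, ¬attitude-control fault) = 0.068341 / 0.129241 ≈ 0.5288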